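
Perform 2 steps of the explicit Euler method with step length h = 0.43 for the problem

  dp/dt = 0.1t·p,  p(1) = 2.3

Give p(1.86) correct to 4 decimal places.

Euler: p_{n+1} = p_n + h·f(t_n, p_n).
t=1.000000, p=2.300000: f=0.230000 → p ← 2.300000 + 0.43·0.230000 = 2.398900
t=1.430000, p=2.398900: f=0.343043 → p ← 2.398900 + 0.43·0.343043 = 2.546408
p(1.86) ≈ 2.5464

2.5464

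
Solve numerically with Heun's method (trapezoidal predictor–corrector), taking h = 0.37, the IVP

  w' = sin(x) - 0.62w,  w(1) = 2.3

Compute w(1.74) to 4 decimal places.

2.0228

Heun: k1 = f(x_n, w_n); k2 = f(x_n + h, w_n + h·k1); w_{n+1} = w_n + (h/2)·(k1 + k2).
x=1.000000, w=2.300000:
  k1 = f(1.000000, 2.300000) = -0.584529
  k2 = f(1.370000, 2.083724) = -0.312001
  w ← 2.300000 + (0.37/2)·(-0.584529 + (-0.312001)) = 2.134142
x=1.370000, w=2.134142:
  k1 = f(1.370000, 2.134142) = -0.343260
  k2 = f(1.740000, 2.007136) = -0.258705
  w ← 2.134142 + (0.37/2)·(-0.343260 + (-0.258705)) = 2.022778
w(1.74) ≈ 2.0228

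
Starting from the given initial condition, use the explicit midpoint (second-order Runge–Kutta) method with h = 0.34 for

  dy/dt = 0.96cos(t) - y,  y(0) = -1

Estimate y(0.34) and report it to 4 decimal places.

Midpoint: k1 = f(t_n, y_n); k2 = f(t_n + h/2, y_n + (h/2)·k1); y_{n+1} = y_n + h·k2.
t=0.000000, y=-1.000000:
  k1 = f(0.000000, -1.000000) = 1.960000
  k2 = f(0.170000, -0.666800) = 1.612961
  y ← -1.000000 + 0.34·1.612961 = -0.451593
y(0.34) ≈ -0.4516

-0.4516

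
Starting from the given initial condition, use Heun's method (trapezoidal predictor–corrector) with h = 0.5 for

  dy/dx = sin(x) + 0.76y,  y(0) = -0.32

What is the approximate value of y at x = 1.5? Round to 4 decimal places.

Heun: k1 = f(x_n, y_n); k2 = f(x_n + h, y_n + h·k1); y_{n+1} = y_n + (h/2)·(k1 + k2).
x=0.000000, y=-0.320000:
  k1 = f(0.000000, -0.320000) = -0.243200
  k2 = f(0.500000, -0.441600) = 0.143810
  y ← -0.320000 + (0.5/2)·(-0.243200 + 0.143810) = -0.344848
x=0.500000, y=-0.344848:
  k1 = f(0.500000, -0.344848) = 0.217341
  k2 = f(1.000000, -0.236177) = 0.661977
  y ← -0.344848 + (0.5/2)·(0.217341 + 0.661977) = -0.125018
x=1.000000, y=-0.125018:
  k1 = f(1.000000, -0.125018) = 0.746457
  k2 = f(1.500000, 0.248210) = 1.186135
  y ← -0.125018 + (0.5/2)·(0.746457 + 1.186135) = 0.358130
y(1.5) ≈ 0.3581

0.3581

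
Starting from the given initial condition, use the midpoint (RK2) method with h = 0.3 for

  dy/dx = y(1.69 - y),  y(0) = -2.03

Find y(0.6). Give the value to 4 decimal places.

-80.9662

Midpoint: k1 = f(x_n, y_n); k2 = f(x_n + h/2, y_n + (h/2)·k1); y_{n+1} = y_n + h·k2.
x=0.000000, y=-2.030000:
  k1 = f(0.000000, -2.030000) = -7.551600
  k2 = f(0.150000, -3.162740) = -15.347955
  y ← -2.030000 + 0.3·(-15.347955) = -6.634386
x=0.300000, y=-6.634386:
  k1 = f(0.300000, -6.634386) = -55.227197
  k2 = f(0.450000, -14.918466) = -247.772836
  y ← -6.634386 + 0.3·(-247.772836) = -80.966237
y(0.6) ≈ -80.9662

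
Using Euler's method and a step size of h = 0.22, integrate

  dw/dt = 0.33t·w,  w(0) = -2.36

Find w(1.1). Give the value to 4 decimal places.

-2.7585

Euler: w_{n+1} = w_n + h·f(t_n, w_n).
t=0.000000, w=-2.360000: f=0.000000 → w ← -2.360000 + 0.22·0.000000 = -2.360000
t=0.220000, w=-2.360000: f=-0.171336 → w ← -2.360000 + 0.22·(-0.171336) = -2.397694
t=0.440000, w=-2.397694: f=-0.348145 → w ← -2.397694 + 0.22·(-0.348145) = -2.474286
t=0.660000, w=-2.474286: f=-0.538899 → w ← -2.474286 + 0.22·(-0.538899) = -2.592844
t=0.880000, w=-2.592844: f=-0.752962 → w ← -2.592844 + 0.22·(-0.752962) = -2.758495
w(1.1) ≈ -2.7585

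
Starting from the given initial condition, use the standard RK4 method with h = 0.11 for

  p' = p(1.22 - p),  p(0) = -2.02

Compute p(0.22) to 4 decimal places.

-5.3789

RK4: k1 = f(t_n, p_n); k2 = f(t_n + h/2, p_n + (h/2)·k1); k3 = f(t_n + h/2, p_n + (h/2)·k2); k4 = f(t_n + h, p_n + h·k3); p_{n+1} = p_n + (h/6)·(k1 + 2k2 + 2k3 + k4).
t=0.000000, p=-2.020000:
  k1 = f(0.000000, -2.020000) = -6.544800
  k2 = f(0.055000, -2.379964) = -8.567785
  k3 = f(0.055000, -2.491228) = -9.245516
  k4 = f(0.110000, -3.037007) = -12.928558
  p ← -2.020000 + (0.11/6)·(k1 + 2k2 + 2k3 + k4) = -3.030166
t=0.110000, p=-3.030166:
  k1 = f(0.110000, -3.030166) = -12.878708
  k2 = f(0.165000, -3.738495) = -18.537308
  k3 = f(0.165000, -4.049718) = -21.340870
  k4 = f(0.220000, -5.377662) = -35.479992
  p ← -3.030166 + (0.11/6)·(k1 + 2k2 + 2k3 + k4) = -5.378942
p(0.22) ≈ -5.3789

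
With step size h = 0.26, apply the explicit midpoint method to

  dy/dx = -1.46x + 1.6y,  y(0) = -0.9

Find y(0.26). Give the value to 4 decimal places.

-1.4016

Midpoint: k1 = f(x_n, y_n); k2 = f(x_n + h/2, y_n + (h/2)·k1); y_{n+1} = y_n + h·k2.
x=0.000000, y=-0.900000:
  k1 = f(0.000000, -0.900000) = -1.440000
  k2 = f(0.130000, -1.087200) = -1.929320
  y ← -0.900000 + 0.26·(-1.929320) = -1.401623
y(0.26) ≈ -1.4016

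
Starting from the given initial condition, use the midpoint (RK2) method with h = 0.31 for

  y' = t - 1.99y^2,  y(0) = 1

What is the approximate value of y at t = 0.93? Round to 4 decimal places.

Midpoint: k1 = f(t_n, y_n); k2 = f(t_n + h/2, y_n + (h/2)·k1); y_{n+1} = y_n + h·k2.
t=0.000000, y=1.000000:
  k1 = f(0.000000, 1.000000) = -1.990000
  k2 = f(0.155000, 0.691550) = -0.796700
  y ← 1.000000 + 0.31·(-0.796700) = 0.753023
t=0.310000, y=0.753023:
  k1 = f(0.310000, 0.753023) = -0.818416
  k2 = f(0.465000, 0.626168) = -0.315253
  y ← 0.753023 + 0.31·(-0.315253) = 0.655295
t=0.620000, y=0.655295:
  k1 = f(0.620000, 0.655295) = -0.234528
  k2 = f(0.775000, 0.618943) = 0.012651
  y ← 0.655295 + 0.31·0.012651 = 0.659216
y(0.93) ≈ 0.6592

0.6592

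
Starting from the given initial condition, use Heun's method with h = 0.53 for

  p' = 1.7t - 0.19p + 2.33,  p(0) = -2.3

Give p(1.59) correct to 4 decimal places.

Heun: k1 = f(t_n, p_n); k2 = f(t_n + h, p_n + h·k1); p_{n+1} = p_n + (h/2)·(k1 + k2).
t=0.000000, p=-2.300000:
  k1 = f(0.000000, -2.300000) = 2.767000
  k2 = f(0.530000, -0.833490) = 3.389363
  p ← -2.300000 + (0.53/2)·(2.767000 + 3.389363) = -0.668564
t=0.530000, p=-0.668564:
  k1 = f(0.530000, -0.668564) = 3.358027
  k2 = f(1.060000, 1.111191) = 3.920874
  p ← -0.668564 + (0.53/2)·(3.358027 + 3.920874) = 1.260345
t=1.060000, p=1.260345:
  k1 = f(1.060000, 1.260345) = 3.892534
  k2 = f(1.590000, 3.323388) = 4.401556
  p ← 1.260345 + (0.53/2)·(3.892534 + 4.401556) = 3.458279
p(1.59) ≈ 3.4583

3.4583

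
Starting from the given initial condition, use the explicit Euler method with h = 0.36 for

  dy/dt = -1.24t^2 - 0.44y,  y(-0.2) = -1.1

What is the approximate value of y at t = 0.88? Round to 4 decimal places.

Euler: y_{n+1} = y_n + h·f(t_n, y_n).
t=-0.200000, y=-1.100000: f=0.434400 → y ← -1.100000 + 0.36·0.434400 = -0.943616
t=0.160000, y=-0.943616: f=0.383447 → y ← -0.943616 + 0.36·0.383447 = -0.805575
t=0.520000, y=-0.805575: f=0.019157 → y ← -0.805575 + 0.36·0.019157 = -0.798679
y(0.88) ≈ -0.7987

-0.7987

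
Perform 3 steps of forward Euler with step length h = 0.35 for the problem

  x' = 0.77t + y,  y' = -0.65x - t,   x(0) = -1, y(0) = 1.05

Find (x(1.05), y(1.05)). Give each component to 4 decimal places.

0.5522, 1.0746

Euler on (x,y): x_{n+1} = x_n + h·x', y_{n+1} = y_n + h·y'.
0.000000: (-1.000000, 1.050000); f=(1.050000, 0.650000) → (-0.632500, 1.277500)
0.350000: (-0.632500, 1.277500); f=(1.547000, 0.061125) → (-0.091050, 1.298894)
0.700000: (-0.091050, 1.298894); f=(1.837894, -0.640817) → (0.552213, 1.074608)
(x(1.05), y(1.05)) ≈ (0.5522, 1.0746)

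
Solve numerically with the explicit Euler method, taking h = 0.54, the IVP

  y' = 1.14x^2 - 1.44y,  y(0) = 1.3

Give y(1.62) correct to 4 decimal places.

0.7723

Euler: y_{n+1} = y_n + h·f(x_n, y_n).
x=0.000000, y=1.300000: f=-1.872000 → y ← 1.300000 + 0.54·(-1.872000) = 0.289120
x=0.540000, y=0.289120: f=-0.083909 → y ← 0.289120 + 0.54·(-0.083909) = 0.243809
x=1.080000, y=0.243809: f=0.978611 → y ← 0.243809 + 0.54·0.978611 = 0.772259
y(1.62) ≈ 0.7723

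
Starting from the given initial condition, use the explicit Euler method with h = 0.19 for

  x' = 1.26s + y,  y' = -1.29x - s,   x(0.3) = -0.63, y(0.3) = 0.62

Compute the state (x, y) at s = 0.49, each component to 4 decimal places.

-0.4404, 0.7174

Euler on (x,y): x_{n+1} = x_n + h·x', y_{n+1} = y_n + h·y'.
0.300000: (-0.630000, 0.620000); f=(0.998000, 0.512700) → (-0.440380, 0.717413)
(x(0.49), y(0.49)) ≈ (-0.4404, 0.7174)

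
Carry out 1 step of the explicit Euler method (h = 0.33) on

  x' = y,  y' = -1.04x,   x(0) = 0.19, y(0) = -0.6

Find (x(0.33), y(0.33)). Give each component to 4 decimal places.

-0.0080, -0.6652

Euler on (x,y): x_{n+1} = x_n + h·x', y_{n+1} = y_n + h·y'.
0.000000: (0.190000, -0.600000); f=(-0.600000, -0.197600) → (-0.008000, -0.665208)
(x(0.33), y(0.33)) ≈ (-0.0080, -0.6652)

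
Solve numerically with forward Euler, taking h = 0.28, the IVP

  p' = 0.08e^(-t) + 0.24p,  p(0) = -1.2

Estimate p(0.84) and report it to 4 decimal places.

-1.4022

Euler: p_{n+1} = p_n + h·f(t_n, p_n).
t=0.000000, p=-1.200000: f=-0.208000 → p ← -1.200000 + 0.28·(-0.208000) = -1.258240
t=0.280000, p=-1.258240: f=-0.241515 → p ← -1.258240 + 0.28·(-0.241515) = -1.325864
t=0.560000, p=-1.325864: f=-0.272511 → p ← -1.325864 + 0.28·(-0.272511) = -1.402167
p(0.84) ≈ -1.4022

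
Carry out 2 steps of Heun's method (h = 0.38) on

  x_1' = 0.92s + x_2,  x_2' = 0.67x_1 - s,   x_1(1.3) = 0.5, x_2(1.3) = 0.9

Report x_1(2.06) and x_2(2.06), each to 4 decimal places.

Heun on (x_1,x_2): k1 = f(s_n, state_n); k2 = f(s_n + h, state_n + h·k1); state_{n+1} = state_n + (h/2)·(k1 + k2).
1.300000: (0.500000, 0.900000)
  k1 = (2.096000, -0.965000)
  predictor → (1.296480, 0.533300)
  k2 = (2.078900, -0.811358)
  → (1.293231, 0.562492)
1.680000: (1.293231, 0.562492)
  k1 = (2.108092, -0.813535)
  predictor → (2.094306, 0.253349)
  k2 = (2.148549, -0.656815)
  → (2.101993, 0.283125)
(x_1(2.06), x_2(2.06)) ≈ (2.1020, 0.2831)

2.1020, 0.2831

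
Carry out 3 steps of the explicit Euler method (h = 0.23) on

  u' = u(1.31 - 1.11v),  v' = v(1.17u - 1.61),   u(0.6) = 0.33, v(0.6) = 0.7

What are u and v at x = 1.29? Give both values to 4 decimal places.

0.5247, 0.2739

Euler on (u,v): u_{n+1} = u_n + h·u', v_{n+1} = v_n + h·v'.
0.600000: (0.330000, 0.700000); f=(0.175890, -0.856730) → (0.370455, 0.502952)
0.830000: (0.370455, 0.502952); f=(0.278479, -0.591757) → (0.434505, 0.366848)
1.060000: (0.434505, 0.366848); f=(0.392271, -0.404130) → (0.524727, 0.273898)
(u(1.29), v(1.29)) ≈ (0.5247, 0.2739)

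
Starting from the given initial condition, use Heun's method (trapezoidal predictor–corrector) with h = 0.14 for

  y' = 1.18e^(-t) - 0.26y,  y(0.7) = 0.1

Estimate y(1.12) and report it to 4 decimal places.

Heun: k1 = f(t_n, y_n); k2 = f(t_n + h, y_n + h·k1); y_{n+1} = y_n + (h/2)·(k1 + k2).
t=0.700000, y=0.100000:
  k1 = f(0.700000, 0.100000) = 0.559971
  k2 = f(0.840000, 0.178396) = 0.463035
  y ← 0.100000 + (0.14/2)·(0.559971 + 0.463035) = 0.171610
t=0.840000, y=0.171610:
  k1 = f(0.840000, 0.171610) = 0.464800
  k2 = f(0.980000, 0.236682) = 0.381330
  y ← 0.171610 + (0.14/2)·(0.464800 + 0.381330) = 0.230839
t=0.980000, y=0.230839:
  k1 = f(0.980000, 0.230839) = 0.382849
  k2 = f(1.120000, 0.284438) = 0.311056
  y ← 0.230839 + (0.14/2)·(0.382849 + 0.311056) = 0.279413
y(1.12) ≈ 0.2794

0.2794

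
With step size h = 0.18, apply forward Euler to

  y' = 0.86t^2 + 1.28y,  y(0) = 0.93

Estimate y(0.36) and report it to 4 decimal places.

Euler: y_{n+1} = y_n + h·f(t_n, y_n).
t=0.000000, y=0.930000: f=1.190400 → y ← 0.930000 + 0.18·1.190400 = 1.144272
t=0.180000, y=1.144272: f=1.492532 → y ← 1.144272 + 0.18·1.492532 = 1.412928
y(0.36) ≈ 1.4129

1.4129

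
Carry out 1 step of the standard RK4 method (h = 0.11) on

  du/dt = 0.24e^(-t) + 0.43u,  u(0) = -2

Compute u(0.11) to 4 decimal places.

-2.0713

RK4: k1 = f(t_n, u_n); k2 = f(t_n + h/2, u_n + (h/2)·k1); k3 = f(t_n + h/2, u_n + (h/2)·k2); k4 = f(t_n + h, u_n + h·k3); u_{n+1} = u_n + (h/6)·(k1 + 2k2 + 2k3 + k4).
t=0.000000, u=-2.000000:
  k1 = f(0.000000, -2.000000) = -0.620000
  k2 = f(0.055000, -2.034100) = -0.647507
  k3 = f(0.055000, -2.035613) = -0.648157
  k4 = f(0.110000, -2.071297) = -0.675658
  u ← -2.000000 + (0.11/6)·(k1 + 2k2 + 2k3 + k4) = -2.071261
u(0.11) ≈ -2.0713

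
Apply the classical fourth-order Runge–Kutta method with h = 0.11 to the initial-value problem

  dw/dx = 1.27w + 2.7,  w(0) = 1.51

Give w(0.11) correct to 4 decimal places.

2.0551

RK4: k1 = f(x_n, w_n); k2 = f(x_n + h/2, w_n + (h/2)·k1); k3 = f(x_n + h/2, w_n + (h/2)·k2); k4 = f(x_n + h, w_n + h·k3); w_{n+1} = w_n + (h/6)·(k1 + 2k2 + 2k3 + k4).
x=0.000000, w=1.510000:
  k1 = f(0.000000, 1.510000) = 4.617700
  k2 = f(0.055000, 1.763974) = 4.940246
  k3 = f(0.055000, 1.781714) = 4.962776
  k4 = f(0.110000, 2.055905) = 5.311000
  w ← 1.510000 + (0.11/6)·(k1 + 2k2 + 2k3 + k4) = 2.055137
w(0.11) ≈ 2.0551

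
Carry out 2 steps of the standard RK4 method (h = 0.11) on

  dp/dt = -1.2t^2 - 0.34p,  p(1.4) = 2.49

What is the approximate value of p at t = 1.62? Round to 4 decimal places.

RK4: k1 = f(t_n, p_n); k2 = f(t_n + h/2, p_n + (h/2)·k1); k3 = f(t_n + h/2, p_n + (h/2)·k2); k4 = f(t_n + h, p_n + h·k3); p_{n+1} = p_n + (h/6)·(k1 + 2k2 + 2k3 + k4).
t=1.400000, p=2.490000:
  k1 = f(1.400000, 2.490000) = -3.198600
  k2 = f(1.455000, 2.314077) = -3.327216
  k3 = f(1.455000, 2.307003) = -3.324811
  k4 = f(1.510000, 2.124271) = -3.458372
  p ← 2.490000 + (0.11/6)·(k1 + 2k2 + 2k3 + k4) = 2.124048
t=1.510000, p=2.124048:
  k1 = f(1.510000, 2.124048) = -3.458296
  k2 = f(1.565000, 1.933842) = -3.596576
  k3 = f(1.565000, 1.926236) = -3.593990
  k4 = f(1.620000, 1.728709) = -3.737041
  p ← 2.124048 + (0.11/6)·(k1 + 2k2 + 2k3 + k4) = 1.728479
p(1.62) ≈ 1.7285

1.7285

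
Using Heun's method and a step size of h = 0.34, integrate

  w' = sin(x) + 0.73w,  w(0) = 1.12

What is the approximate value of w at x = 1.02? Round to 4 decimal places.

Heun: k1 = f(x_n, w_n); k2 = f(x_n + h, w_n + h·k1); w_{n+1} = w_n + (h/2)·(k1 + k2).
x=0.000000, w=1.120000:
  k1 = f(0.000000, 1.120000) = 0.817600
  k2 = f(0.340000, 1.397984) = 1.354015
  w ← 1.120000 + (0.34/2)·(0.817600 + 1.354015) = 1.489175
x=0.340000, w=1.489175:
  k1 = f(0.340000, 1.489175) = 1.420585
  k2 = f(0.680000, 1.972173) = 2.068480
  w ← 1.489175 + (0.34/2)·(1.420585 + 2.068480) = 2.082316
x=0.680000, w=2.082316:
  k1 = f(0.680000, 2.082316) = 2.148883
  k2 = f(1.020000, 2.812936) = 2.905551
  w ← 2.082316 + (0.34/2)·(2.148883 + 2.905551) = 2.941569
w(1.02) ≈ 2.9416

2.9416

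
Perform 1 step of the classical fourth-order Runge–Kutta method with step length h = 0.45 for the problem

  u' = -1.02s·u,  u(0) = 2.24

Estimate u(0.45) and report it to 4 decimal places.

RK4: k1 = f(s_n, u_n); k2 = f(s_n + h/2, u_n + (h/2)·k1); k3 = f(s_n + h/2, u_n + (h/2)·k2); k4 = f(s_n + h, u_n + h·k3); u_{n+1} = u_n + (h/6)·(k1 + 2k2 + 2k3 + k4).
s=0.000000, u=2.240000:
  k1 = f(0.000000, 2.240000) = 0.000000
  k2 = f(0.225000, 2.240000) = -0.514080
  k3 = f(0.225000, 2.124332) = -0.487534
  k4 = f(0.450000, 2.020610) = -0.927460
  u ← 2.240000 + (0.45/6)·(k1 + 2k2 + 2k3 + k4) = 2.020198
u(0.45) ≈ 2.0202

2.0202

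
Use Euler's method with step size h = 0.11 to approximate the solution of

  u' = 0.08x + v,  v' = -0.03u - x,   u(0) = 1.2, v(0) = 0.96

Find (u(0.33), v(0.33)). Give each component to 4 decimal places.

1.5170, 0.9108

Euler on (u,v): u_{n+1} = u_n + h·u', v_{n+1} = v_n + h·v'.
0.000000: (1.200000, 0.960000); f=(0.960000, -0.036000) → (1.305600, 0.956040)
0.110000: (1.305600, 0.956040); f=(0.964840, -0.149168) → (1.411732, 0.939632)
0.220000: (1.411732, 0.939632); f=(0.957232, -0.262352) → (1.517028, 0.910773)
(u(0.33), v(0.33)) ≈ (1.5170, 0.9108)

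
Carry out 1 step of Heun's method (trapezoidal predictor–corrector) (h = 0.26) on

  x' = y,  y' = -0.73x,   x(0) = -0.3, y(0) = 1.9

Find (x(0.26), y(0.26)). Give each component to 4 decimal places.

0.2014, 1.9101

Heun on (x,y): k1 = f(s_n, state_n); k2 = f(s_n + h, state_n + h·k1); state_{n+1} = state_n + (h/2)·(k1 + k2).
0.000000: (-0.300000, 1.900000)
  k1 = (1.900000, 0.219000)
  predictor → (0.194000, 1.956940)
  k2 = (1.956940, -0.141620)
  → (0.201402, 1.910059)
(x(0.26), y(0.26)) ≈ (0.2014, 1.9101)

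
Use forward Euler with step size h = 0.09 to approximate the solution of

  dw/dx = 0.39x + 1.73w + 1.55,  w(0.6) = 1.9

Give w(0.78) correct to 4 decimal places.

2.8870

Euler: w_{n+1} = w_n + h·f(x_n, w_n).
x=0.600000, w=1.900000: f=5.071000 → w ← 1.900000 + 0.09·5.071000 = 2.356390
x=0.690000, w=2.356390: f=5.895655 → w ← 2.356390 + 0.09·5.895655 = 2.886999
w(0.78) ≈ 2.8870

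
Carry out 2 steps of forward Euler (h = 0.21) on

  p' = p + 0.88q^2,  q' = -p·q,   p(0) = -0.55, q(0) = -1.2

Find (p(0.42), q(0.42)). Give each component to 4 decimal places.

-0.1521, -1.4509

Euler on (p,q): p_{n+1} = p_n + h·p', q_{n+1} = q_n + h·q'.
0.000000: (-0.550000, -1.200000); f=(0.717200, -0.660000) → (-0.399388, -1.338600)
0.210000: (-0.399388, -1.338600); f=(1.177440, -0.534621) → (-0.152126, -1.450870)
(p(0.42), q(0.42)) ≈ (-0.1521, -1.4509)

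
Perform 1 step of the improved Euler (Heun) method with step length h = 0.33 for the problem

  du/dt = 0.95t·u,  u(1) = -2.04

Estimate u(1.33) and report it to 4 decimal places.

-2.9184

Heun: k1 = f(t_n, u_n); k2 = f(t_n + h, u_n + h·k1); u_{n+1} = u_n + (h/2)·(k1 + k2).
t=1.000000, u=-2.040000:
  k1 = f(1.000000, -2.040000) = -1.938000
  k2 = f(1.330000, -2.679540) = -3.385599
  u ← -2.040000 + (0.33/2)·(-1.938000 + (-3.385599)) = -2.918394
u(1.33) ≈ -2.9184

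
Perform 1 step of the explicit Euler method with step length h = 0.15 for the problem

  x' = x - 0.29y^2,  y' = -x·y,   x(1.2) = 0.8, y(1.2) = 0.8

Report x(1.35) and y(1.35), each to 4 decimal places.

Euler on (x,y): x_{n+1} = x_n + h·x', y_{n+1} = y_n + h·y'.
1.200000: (0.800000, 0.800000); f=(0.614400, -0.640000) → (0.892160, 0.704000)
(x(1.35), y(1.35)) ≈ (0.8922, 0.7040)

0.8922, 0.7040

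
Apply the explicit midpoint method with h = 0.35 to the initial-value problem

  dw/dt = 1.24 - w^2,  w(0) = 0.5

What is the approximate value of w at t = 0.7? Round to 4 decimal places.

Midpoint: k1 = f(t_n, w_n); k2 = f(t_n + h/2, w_n + (h/2)·k1); w_{n+1} = w_n + h·k2.
t=0.000000, w=0.500000:
  k1 = f(0.000000, 0.500000) = 0.990000
  k2 = f(0.175000, 0.673250) = 0.786734
  w ← 0.500000 + 0.35·0.786734 = 0.775357
t=0.350000, w=0.775357:
  k1 = f(0.350000, 0.775357) = 0.638821
  k2 = f(0.525000, 0.887151) = 0.452963
  w ← 0.775357 + 0.35·0.452963 = 0.933894
w(0.7) ≈ 0.9339

0.9339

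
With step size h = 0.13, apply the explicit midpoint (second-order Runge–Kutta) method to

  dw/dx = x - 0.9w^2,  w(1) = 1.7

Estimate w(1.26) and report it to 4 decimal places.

1.4412

Midpoint: k1 = f(x_n, w_n); k2 = f(x_n + h/2, w_n + (h/2)·k1); w_{n+1} = w_n + h·k2.
x=1.000000, w=1.700000:
  k1 = f(1.000000, 1.700000) = -1.601000
  k2 = f(1.065000, 1.595935) = -1.227308
  w ← 1.700000 + 0.13·(-1.227308) = 1.540450
x=1.130000, w=1.540450:
  k1 = f(1.130000, 1.540450) = -1.005688
  k2 = f(1.195000, 1.475080) = -0.763276
  w ← 1.540450 + 0.13·(-0.763276) = 1.441224
w(1.26) ≈ 1.4412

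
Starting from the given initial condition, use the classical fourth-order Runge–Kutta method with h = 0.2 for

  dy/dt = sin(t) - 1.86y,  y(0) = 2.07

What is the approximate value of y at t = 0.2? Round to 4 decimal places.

1.4448

RK4: k1 = f(t_n, y_n); k2 = f(t_n + h/2, y_n + (h/2)·k1); k3 = f(t_n + h/2, y_n + (h/2)·k2); k4 = f(t_n + h, y_n + h·k3); y_{n+1} = y_n + (h/6)·(k1 + 2k2 + 2k3 + k4).
t=0.000000, y=2.070000:
  k1 = f(0.000000, 2.070000) = -3.850200
  k2 = f(0.100000, 1.684980) = -3.034229
  k3 = f(0.100000, 1.766577) = -3.186000
  k4 = f(0.200000, 1.432800) = -2.466339
  y ← 2.070000 + (0.2/6)·(k1 + 2k2 + 2k3 + k4) = 1.444767
y(0.2) ≈ 1.4448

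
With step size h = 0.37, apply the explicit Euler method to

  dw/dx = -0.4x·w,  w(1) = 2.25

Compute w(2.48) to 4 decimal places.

Euler: w_{n+1} = w_n + h·f(x_n, w_n).
x=1.000000, w=2.250000: f=-0.900000 → w ← 2.250000 + 0.37·(-0.900000) = 1.917000
x=1.370000, w=1.917000: f=-1.050516 → w ← 1.917000 + 0.37·(-1.050516) = 1.528309
x=1.740000, w=1.528309: f=-1.063703 → w ← 1.528309 + 0.37·(-1.063703) = 1.134739
x=2.110000, w=1.134739: f=-0.957720 → w ← 1.134739 + 0.37·(-0.957720) = 0.780383
w(2.48) ≈ 0.7804

0.7804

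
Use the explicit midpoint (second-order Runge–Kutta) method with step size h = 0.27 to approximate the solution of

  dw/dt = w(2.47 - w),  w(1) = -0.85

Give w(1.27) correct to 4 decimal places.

-2.0801

Midpoint: k1 = f(t_n, w_n); k2 = f(t_n + h/2, w_n + (h/2)·k1); w_{n+1} = w_n + h·k2.
t=1.000000, w=-0.850000:
  k1 = f(1.000000, -0.850000) = -2.822000
  k2 = f(1.135000, -1.230970) = -4.555783
  w ← -0.850000 + 0.27·(-4.555783) = -2.080061
w(1.27) ≈ -2.0801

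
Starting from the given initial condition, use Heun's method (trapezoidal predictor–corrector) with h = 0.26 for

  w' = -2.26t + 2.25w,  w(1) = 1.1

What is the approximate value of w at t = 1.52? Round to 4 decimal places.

Heun: k1 = f(t_n, w_n); k2 = f(t_n + h, w_n + h·k1); w_{n+1} = w_n + (h/2)·(k1 + k2).
t=1.000000, w=1.100000:
  k1 = f(1.000000, 1.100000) = 0.215000
  k2 = f(1.260000, 1.155900) = -0.246825
  w ← 1.100000 + (0.26/2)·(0.215000 + (-0.246825)) = 1.095863
t=1.260000, w=1.095863:
  k1 = f(1.260000, 1.095863) = -0.381909
  k2 = f(1.520000, 0.996566) = -1.192925
  w ← 1.095863 + (0.26/2)·(-0.381909 + (-1.192925)) = 0.891134
w(1.52) ≈ 0.8911

0.8911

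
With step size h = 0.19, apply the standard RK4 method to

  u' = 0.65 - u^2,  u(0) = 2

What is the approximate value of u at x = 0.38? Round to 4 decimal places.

1.2895

RK4: k1 = f(x_n, u_n); k2 = f(x_n + h/2, u_n + (h/2)·k1); k3 = f(x_n + h/2, u_n + (h/2)·k2); k4 = f(x_n + h, u_n + h·k3); u_{n+1} = u_n + (h/6)·(k1 + 2k2 + 2k3 + k4).
x=0.000000, u=2.000000:
  k1 = f(0.000000, 2.000000) = -3.350000
  k2 = f(0.095000, 1.681750) = -2.178283
  k3 = f(0.095000, 1.793063) = -2.565075
  k4 = f(0.190000, 1.512636) = -1.638067
  u ← 2.000000 + (0.19/6)·(k1 + 2k2 + 2k3 + k4) = 1.541632
x=0.190000, u=1.541632:
  k1 = f(0.190000, 1.541632) = -1.726629
  k2 = f(0.285000, 1.377602) = -1.247788
  k3 = f(0.285000, 1.423092) = -1.375191
  k4 = f(0.380000, 1.280346) = -0.989285
  u ← 1.541632 + (0.19/6)·(k1 + 2k2 + 2k3 + k4) = 1.289506
u(0.38) ≈ 1.2895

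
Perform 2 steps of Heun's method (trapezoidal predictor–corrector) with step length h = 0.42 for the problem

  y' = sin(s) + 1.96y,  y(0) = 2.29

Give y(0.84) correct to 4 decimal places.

11.2019

Heun: k1 = f(s_n, y_n); k2 = f(s_n + h, y_n + h·k1); y_{n+1} = y_n + (h/2)·(k1 + k2).
s=0.000000, y=2.290000:
  k1 = f(0.000000, 2.290000) = 4.488400
  k2 = f(0.420000, 4.175128) = 8.591011
  y ← 2.290000 + (0.42/2)·(4.488400 + 8.591011) = 5.036676
s=0.420000, y=5.036676:
  k1 = f(0.420000, 5.036676) = 10.279646
  k2 = f(0.840000, 9.354128) = 19.078734
  y ← 5.036676 + (0.42/2)·(10.279646 + 19.078734) = 11.201936
y(0.84) ≈ 11.2019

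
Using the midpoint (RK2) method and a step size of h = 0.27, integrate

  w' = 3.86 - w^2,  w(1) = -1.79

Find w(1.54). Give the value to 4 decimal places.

-0.9606

Midpoint: k1 = f(x_n, w_n); k2 = f(x_n + h/2, w_n + (h/2)·k1); w_{n+1} = w_n + h·k2.
x=1.000000, w=-1.790000:
  k1 = f(1.000000, -1.790000) = 0.655900
  k2 = f(1.135000, -1.701453) = 0.965056
  w ← -1.790000 + 0.27·0.965056 = -1.529435
x=1.270000, w=-1.529435:
  k1 = f(1.270000, -1.529435) = 1.520829
  k2 = f(1.405000, -1.324123) = 2.106698
  w ← -1.529435 + 0.27·2.106698 = -0.960626
w(1.54) ≈ -0.9606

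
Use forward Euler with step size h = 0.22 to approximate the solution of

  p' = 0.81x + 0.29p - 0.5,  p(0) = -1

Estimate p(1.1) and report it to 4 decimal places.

Euler: p_{n+1} = p_n + h·f(x_n, p_n).
x=0.000000, p=-1.000000: f=-0.790000 → p ← -1.000000 + 0.22·(-0.790000) = -1.173800
x=0.220000, p=-1.173800: f=-0.662202 → p ← -1.173800 + 0.22·(-0.662202) = -1.319484
x=0.440000, p=-1.319484: f=-0.526250 → p ← -1.319484 + 0.22·(-0.526250) = -1.435260
x=0.660000, p=-1.435260: f=-0.381625 → p ← -1.435260 + 0.22·(-0.381625) = -1.519217
x=0.880000, p=-1.519217: f=-0.227773 → p ← -1.519217 + 0.22·(-0.227773) = -1.569327
p(1.1) ≈ -1.5693

-1.5693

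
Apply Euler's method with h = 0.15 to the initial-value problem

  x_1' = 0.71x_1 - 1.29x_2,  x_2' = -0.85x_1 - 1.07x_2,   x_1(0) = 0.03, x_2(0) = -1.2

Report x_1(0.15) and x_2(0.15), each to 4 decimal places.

0.2654, -1.0112

Euler on (x_1,x_2): x_1_{n+1} = x_1_n + h·x_1', x_2_{n+1} = x_2_n + h·x_2'.
0.000000: (0.030000, -1.200000); f=(1.569300, 1.258500) → (0.265395, -1.011225)
(x_1(0.15), x_2(0.15)) ≈ (0.2654, -1.0112)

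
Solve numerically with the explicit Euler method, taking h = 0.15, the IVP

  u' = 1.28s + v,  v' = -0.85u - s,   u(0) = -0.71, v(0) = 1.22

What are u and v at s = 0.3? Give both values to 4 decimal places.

Euler on (u,v): u_{n+1} = u_n + h·u', v_{n+1} = v_n + h·v'.
0.000000: (-0.710000, 1.220000); f=(1.220000, 0.603500) → (-0.527000, 1.310525)
0.150000: (-0.527000, 1.310525); f=(1.502525, 0.297950) → (-0.301621, 1.355217)
(u(0.3), v(0.3)) ≈ (-0.3016, 1.3552)

-0.3016, 1.3552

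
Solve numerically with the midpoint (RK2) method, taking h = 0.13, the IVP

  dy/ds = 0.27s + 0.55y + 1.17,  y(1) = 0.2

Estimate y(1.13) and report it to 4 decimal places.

0.4110

Midpoint: k1 = f(s_n, y_n); k2 = f(s_n + h/2, y_n + (h/2)·k1); y_{n+1} = y_n + h·k2.
s=1.000000, y=0.200000:
  k1 = f(1.000000, 0.200000) = 1.550000
  k2 = f(1.065000, 0.300750) = 1.622962
  y ← 0.200000 + 0.13·1.622962 = 0.410985
y(1.13) ≈ 0.4110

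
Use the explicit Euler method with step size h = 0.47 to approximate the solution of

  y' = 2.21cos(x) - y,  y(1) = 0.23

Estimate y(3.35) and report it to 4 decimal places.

Euler: y_{n+1} = y_n + h·f(x_n, y_n).
x=1.000000, y=0.230000: f=0.964068 → y ← 0.230000 + 0.47·0.964068 = 0.683112
x=1.470000, y=0.683112: f=-0.460729 → y ← 0.683112 + 0.47·(-0.460729) = 0.466569
x=1.940000, y=0.466569: f=-1.264098 → y ← 0.466569 + 0.47·(-1.264098) = -0.127557
x=2.410000, y=-0.127557: f=-1.516929 → y ← -0.127557 + 0.47·(-1.516929) = -0.840514
x=2.880000, y=-0.840514: f=-1.294301 → y ← -0.840514 + 0.47·(-1.294301) = -1.448835
y(3.35) ≈ -1.4488

-1.4488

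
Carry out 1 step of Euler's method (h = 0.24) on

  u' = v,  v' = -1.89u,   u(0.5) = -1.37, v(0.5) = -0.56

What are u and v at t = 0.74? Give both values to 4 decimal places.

-1.5044, 0.0614

Euler on (u,v): u_{n+1} = u_n + h·u', v_{n+1} = v_n + h·v'.
0.500000: (-1.370000, -0.560000); f=(-0.560000, 2.589300) → (-1.504400, 0.061432)
(u(0.74), v(0.74)) ≈ (-1.5044, 0.0614)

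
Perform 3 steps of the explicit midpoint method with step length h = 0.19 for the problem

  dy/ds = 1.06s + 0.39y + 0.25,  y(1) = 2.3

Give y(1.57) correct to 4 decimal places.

Midpoint: k1 = f(s_n, y_n); k2 = f(s_n + h/2, y_n + (h/2)·k1); y_{n+1} = y_n + h·k2.
s=1.000000, y=2.300000:
  k1 = f(1.000000, 2.300000) = 2.207000
  k2 = f(1.095000, 2.509665) = 2.389469
  y ← 2.300000 + 0.19·2.389469 = 2.753999
s=1.190000, y=2.753999:
  k1 = f(1.190000, 2.753999) = 2.585460
  k2 = f(1.285000, 2.999618) = 2.781951
  y ← 2.753999 + 0.19·2.781951 = 3.282570
s=1.380000, y=3.282570:
  k1 = f(1.380000, 3.282570) = 2.993002
  k2 = f(1.475000, 3.566905) = 3.204593
  y ← 3.282570 + 0.19·3.204593 = 3.891443
y(1.57) ≈ 3.8914

3.8914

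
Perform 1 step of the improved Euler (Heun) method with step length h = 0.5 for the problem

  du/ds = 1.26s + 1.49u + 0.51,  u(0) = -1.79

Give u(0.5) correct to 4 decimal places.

-3.1128

Heun: k1 = f(s_n, u_n); k2 = f(s_n + h, u_n + h·k1); u_{n+1} = u_n + (h/2)·(k1 + k2).
s=0.000000, u=-1.790000:
  k1 = f(0.000000, -1.790000) = -2.157100
  k2 = f(0.500000, -2.868550) = -3.134139
  u ← -1.790000 + (0.5/2)·(-2.157100 + (-3.134139)) = -3.112810
u(0.5) ≈ -3.1128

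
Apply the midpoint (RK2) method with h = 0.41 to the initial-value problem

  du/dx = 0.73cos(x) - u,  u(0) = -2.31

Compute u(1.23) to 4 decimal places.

Midpoint: k1 = f(x_n, u_n); k2 = f(x_n + h/2, u_n + (h/2)·k1); u_{n+1} = u_n + h·k2.
x=0.000000, u=-2.310000:
  k1 = f(0.000000, -2.310000) = 3.040000
  k2 = f(0.205000, -1.686800) = 2.401515
  u ← -2.310000 + 0.41·2.401515 = -1.325379
x=0.410000, u=-1.325379:
  k1 = f(0.410000, -1.325379) = 1.994877
  k2 = f(0.615000, -0.916429) = 1.512674
  u ← -1.325379 + 0.41·1.512674 = -0.705183
x=0.820000, u=-0.705183:
  k1 = f(0.820000, -0.705183) = 1.203204
  k2 = f(1.025000, -0.458526) = 0.837468
  u ← -0.705183 + 0.41·0.837468 = -0.361821
u(1.23) ≈ -0.3618

-0.3618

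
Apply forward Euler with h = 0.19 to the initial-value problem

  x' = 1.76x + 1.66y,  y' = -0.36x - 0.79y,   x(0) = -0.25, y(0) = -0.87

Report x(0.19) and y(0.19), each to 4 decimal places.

Euler on (x,y): x_{n+1} = x_n + h·x', y_{n+1} = y_n + h·y'.
0.000000: (-0.250000, -0.870000); f=(-1.884200, 0.777300) → (-0.607998, -0.722313)
(x(0.19), y(0.19)) ≈ (-0.6080, -0.7223)

-0.6080, -0.7223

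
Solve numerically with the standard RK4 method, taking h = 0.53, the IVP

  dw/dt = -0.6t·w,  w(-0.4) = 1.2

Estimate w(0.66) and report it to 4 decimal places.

RK4: k1 = f(t_n, w_n); k2 = f(t_n + h/2, w_n + (h/2)·k1); k3 = f(t_n + h/2, w_n + (h/2)·k2); k4 = f(t_n + h, w_n + h·k3); w_{n+1} = w_n + (h/6)·(k1 + 2k2 + 2k3 + k4).
t=-0.400000, w=1.200000:
  k1 = f(-0.400000, 1.200000) = 0.288000
  k2 = f(-0.135000, 1.276320) = 0.103382
  k3 = f(-0.135000, 1.227396) = 0.099419
  k4 = f(0.130000, 1.252692) = -0.097710
  w ← 1.200000 + (0.53/6)·(k1 + 2k2 + 2k3 + k4) = 1.252637
t=0.130000, w=1.252637:
  k1 = f(0.130000, 1.252637) = -0.097706
  k2 = f(0.395000, 1.226745) = -0.290739
  k3 = f(0.395000, 1.175591) = -0.278615
  k4 = f(0.660000, 1.104971) = -0.437569
  w ← 1.252637 + (0.53/6)·(k1 + 2k2 + 2k3 + k4) = 1.104769
w(0.66) ≈ 1.1048

1.1048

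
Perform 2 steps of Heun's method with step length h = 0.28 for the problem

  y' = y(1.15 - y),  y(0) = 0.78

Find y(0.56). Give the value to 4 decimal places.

Heun: k1 = f(s_n, y_n); k2 = f(s_n + h, y_n + h·k1); y_{n+1} = y_n + (h/2)·(k1 + k2).
s=0.000000, y=0.780000:
  k1 = f(0.000000, 0.780000) = 0.288600
  k2 = f(0.280000, 0.860808) = 0.248939
  y ← 0.780000 + (0.28/2)·(0.288600 + 0.248939) = 0.855255
s=0.280000, y=0.855255:
  k1 = f(0.280000, 0.855255) = 0.252082
  k2 = f(0.560000, 0.925838) = 0.207537
  y ← 0.855255 + (0.28/2)·(0.252082 + 0.207537) = 0.919602
y(0.56) ≈ 0.9196

0.9196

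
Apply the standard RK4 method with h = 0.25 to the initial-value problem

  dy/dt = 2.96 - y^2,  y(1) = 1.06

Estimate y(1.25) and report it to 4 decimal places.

RK4: k1 = f(t_n, y_n); k2 = f(t_n + h/2, y_n + (h/2)·k1); k3 = f(t_n + h/2, y_n + (h/2)·k2); k4 = f(t_n + h, y_n + h·k3); y_{n+1} = y_n + (h/6)·(k1 + 2k2 + 2k3 + k4).
t=1.000000, y=1.060000:
  k1 = f(1.000000, 1.060000) = 1.836400
  k2 = f(1.125000, 1.289550) = 1.297061
  k3 = f(1.125000, 1.222133) = 1.466392
  k4 = f(1.250000, 1.426598) = 0.924818
  y ← 1.060000 + (0.25/6)·(k1 + 2k2 + 2k3 + k4) = 1.405338
y(1.25) ≈ 1.4053

1.4053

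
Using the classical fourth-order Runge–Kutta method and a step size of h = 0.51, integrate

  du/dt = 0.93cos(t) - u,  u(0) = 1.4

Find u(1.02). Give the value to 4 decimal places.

0.9767

RK4: k1 = f(t_n, u_n); k2 = f(t_n + h/2, u_n + (h/2)·k1); k3 = f(t_n + h/2, u_n + (h/2)·k2); k4 = f(t_n + h, u_n + h·k3); u_{n+1} = u_n + (h/6)·(k1 + 2k2 + 2k3 + k4).
t=0.000000, u=1.400000:
  k1 = f(0.000000, 1.400000) = -0.470000
  k2 = f(0.255000, 1.280150) = -0.380223
  k3 = f(0.255000, 1.303043) = -0.403116
  k4 = f(0.510000, 1.194411) = -0.382758
  u ← 1.400000 + (0.51/6)·(k1 + 2k2 + 2k3 + k4) = 1.194348
t=0.510000, u=1.194348:
  k1 = f(0.510000, 1.194348) = -0.382695
  k2 = f(0.765000, 1.096761) = -0.425875
  k3 = f(0.765000, 1.085750) = -0.414864
  k4 = f(1.020000, 0.982767) = -0.496037
  u ← 1.194348 + (0.51/6)·(k1 + 2k2 + 2k3 + k4) = 0.976730
u(1.02) ≈ 0.9767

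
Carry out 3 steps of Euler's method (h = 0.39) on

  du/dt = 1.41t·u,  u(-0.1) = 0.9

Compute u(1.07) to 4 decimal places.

Euler: u_{n+1} = u_n + h·f(t_n, u_n).
t=-0.100000, u=0.900000: f=-0.126900 → u ← 0.900000 + 0.39·(-0.126900) = 0.850509
t=0.290000, u=0.850509: f=0.347773 → u ← 0.850509 + 0.39·0.347773 = 0.986141
t=0.680000, u=0.986141: f=0.945512 → u ← 0.986141 + 0.39·0.945512 = 1.354890
u(1.07) ≈ 1.3549

1.3549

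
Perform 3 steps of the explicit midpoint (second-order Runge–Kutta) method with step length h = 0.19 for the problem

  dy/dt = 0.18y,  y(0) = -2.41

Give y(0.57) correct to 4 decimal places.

-2.6703

Midpoint: k1 = f(t_n, y_n); k2 = f(t_n + h/2, y_n + (h/2)·k1); y_{n+1} = y_n + h·k2.
t=0.000000, y=-2.410000:
  k1 = f(0.000000, -2.410000) = -0.433800
  k2 = f(0.095000, -2.451211) = -0.441218
  y ← -2.410000 + 0.19·(-0.441218) = -2.493831
t=0.190000, y=-2.493831:
  k1 = f(0.190000, -2.493831) = -0.448890
  k2 = f(0.285000, -2.536476) = -0.456566
  y ← -2.493831 + 0.19·(-0.456566) = -2.580579
t=0.380000, y=-2.580579:
  k1 = f(0.380000, -2.580579) = -0.464504
  k2 = f(0.475000, -2.624707) = -0.472447
  y ← -2.580579 + 0.19·(-0.472447) = -2.670344
y(0.57) ≈ -2.6703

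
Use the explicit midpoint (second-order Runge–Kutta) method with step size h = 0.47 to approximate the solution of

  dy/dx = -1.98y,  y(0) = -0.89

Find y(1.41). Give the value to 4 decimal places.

-0.1129

Midpoint: k1 = f(x_n, y_n); k2 = f(x_n + h/2, y_n + (h/2)·k1); y_{n+1} = y_n + h·k2.
x=0.000000, y=-0.890000:
  k1 = f(0.000000, -0.890000) = 1.762200
  k2 = f(0.235000, -0.475883) = 0.942248
  y ← -0.890000 + 0.47·0.942248 = -0.447143
x=0.470000, y=-0.447143:
  k1 = f(0.470000, -0.447143) = 0.885344
  k2 = f(0.705000, -0.239088) = 0.473393
  y ← -0.447143 + 0.47·0.473393 = -0.224648
x=0.940000, y=-0.224648:
  k1 = f(0.940000, -0.224648) = 0.444804
  k2 = f(1.175000, -0.120120) = 0.237837
  y ← -0.224648 + 0.47·0.237837 = -0.112865
y(1.41) ≈ -0.1129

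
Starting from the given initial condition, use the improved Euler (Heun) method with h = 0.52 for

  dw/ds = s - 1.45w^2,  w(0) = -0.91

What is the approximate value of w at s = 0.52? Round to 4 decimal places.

-1.9746

Heun: k1 = f(s_n, w_n); k2 = f(s_n + h, w_n + h·k1); w_{n+1} = w_n + (h/2)·(k1 + k2).
s=0.000000, w=-0.910000:
  k1 = f(0.000000, -0.910000) = -1.200745
  k2 = f(0.520000, -1.534387) = -2.893800
  w ← -0.910000 + (0.52/2)·(-1.200745 + (-2.893800)) = -1.974582
w(0.52) ≈ -1.9746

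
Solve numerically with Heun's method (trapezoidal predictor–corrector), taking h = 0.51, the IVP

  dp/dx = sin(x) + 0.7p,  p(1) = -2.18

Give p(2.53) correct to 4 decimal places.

-3.8749

Heun: k1 = f(x_n, p_n); k2 = f(x_n + h, p_n + h·k1); p_{n+1} = p_n + (h/2)·(k1 + k2).
x=1.000000, p=-2.180000:
  k1 = f(1.000000, -2.180000) = -0.684529
  k2 = f(1.510000, -2.529110) = -0.772224
  p ← -2.180000 + (0.51/2)·(-0.684529 + (-0.772224)) = -2.551472
x=1.510000, p=-2.551472:
  k1 = f(1.510000, -2.551472) = -0.787878
  k2 = f(2.020000, -2.953290) = -1.166510
  p ← -2.551472 + (0.51/2)·(-0.787878 + (-1.166510)) = -3.049841
x=2.020000, p=-3.049841:
  k1 = f(2.020000, -3.049841) = -1.234096
  k2 = f(2.530000, -3.679230) = -2.001289
  p ← -3.049841 + (0.51/2)·(-1.234096 + (-2.001289)) = -3.874864
p(2.53) ≈ -3.8749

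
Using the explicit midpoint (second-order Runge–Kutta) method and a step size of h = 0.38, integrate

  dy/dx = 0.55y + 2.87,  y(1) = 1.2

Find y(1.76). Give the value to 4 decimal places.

4.5052

Midpoint: k1 = f(x_n, y_n); k2 = f(x_n + h/2, y_n + (h/2)·k1); y_{n+1} = y_n + h·k2.
x=1.000000, y=1.200000:
  k1 = f(1.000000, 1.200000) = 3.530000
  k2 = f(1.190000, 1.870700) = 3.898885
  y ← 1.200000 + 0.38·3.898885 = 2.681576
x=1.380000, y=2.681576:
  k1 = f(1.380000, 2.681576) = 4.344867
  k2 = f(1.570000, 3.507101) = 4.798906
  y ← 2.681576 + 0.38·4.798906 = 4.505160
y(1.76) ≈ 4.5052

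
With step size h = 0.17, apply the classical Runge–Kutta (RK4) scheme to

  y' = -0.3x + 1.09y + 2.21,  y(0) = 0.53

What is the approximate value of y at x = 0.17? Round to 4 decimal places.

RK4: k1 = f(x_n, y_n); k2 = f(x_n + h/2, y_n + (h/2)·k1); k3 = f(x_n + h/2, y_n + (h/2)·k2); k4 = f(x_n + h, y_n + h·k3); y_{n+1} = y_n + (h/6)·(k1 + 2k2 + 2k3 + k4).
x=0.000000, y=0.530000:
  k1 = f(0.000000, 0.530000) = 2.787700
  k2 = f(0.085000, 0.766954) = 3.020480
  k3 = f(0.085000, 0.786741) = 3.042048
  k4 = f(0.170000, 1.047148) = 3.300391
  y ← 0.530000 + (0.17/6)·(k1 + 2k2 + 2k3 + k4) = 1.046039
y(0.17) ≈ 1.0460

1.0460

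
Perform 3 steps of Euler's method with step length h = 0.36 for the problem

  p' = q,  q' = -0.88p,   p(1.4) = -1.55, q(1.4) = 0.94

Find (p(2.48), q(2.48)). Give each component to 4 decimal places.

Euler on (p,q): p_{n+1} = p_n + h·p', q_{n+1} = q_n + h·q'.
1.400000: (-1.550000, 0.940000); f=(0.940000, 1.364000) → (-1.211600, 1.431040)
1.760000: (-1.211600, 1.431040); f=(1.431040, 1.066208) → (-0.696426, 1.814875)
2.120000: (-0.696426, 1.814875); f=(1.814875, 0.612855) → (-0.043071, 2.035503)
(p(2.48), q(2.48)) ≈ (-0.0431, 2.0355)

-0.0431, 2.0355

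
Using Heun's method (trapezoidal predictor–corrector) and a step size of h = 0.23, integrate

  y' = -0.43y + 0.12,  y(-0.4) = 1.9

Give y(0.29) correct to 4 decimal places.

Heun: k1 = f(s_n, y_n); k2 = f(s_n + h, y_n + h·k1); y_{n+1} = y_n + (h/2)·(k1 + k2).
s=-0.400000, y=1.900000:
  k1 = f(-0.400000, 1.900000) = -0.697000
  k2 = f(-0.170000, 1.739690) = -0.628067
  y ← 1.900000 + (0.23/2)·(-0.697000 + (-0.628067)) = 1.747617
s=-0.170000, y=1.747617:
  k1 = f(-0.170000, 1.747617) = -0.631475
  k2 = f(0.060000, 1.602378) = -0.569023
  y ← 1.747617 + (0.23/2)·(-0.631475 + (-0.569023)) = 1.609560
s=0.060000, y=1.609560:
  k1 = f(0.060000, 1.609560) = -0.572111
  k2 = f(0.290000, 1.477975) = -0.515529
  y ← 1.609560 + (0.23/2)·(-0.572111 + (-0.515529)) = 1.484481
y(0.29) ≈ 1.4845

1.4845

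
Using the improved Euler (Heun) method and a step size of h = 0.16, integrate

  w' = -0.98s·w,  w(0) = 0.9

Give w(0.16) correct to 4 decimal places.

Heun: k1 = f(s_n, w_n); k2 = f(s_n + h, w_n + h·k1); w_{n+1} = w_n + (h/2)·(k1 + k2).
s=0.000000, w=0.900000:
  k1 = f(0.000000, 0.900000) = 0.000000
  k2 = f(0.160000, 0.900000) = -0.141120
  w ← 0.900000 + (0.16/2)·(0.000000 + (-0.141120)) = 0.888710
w(0.16) ≈ 0.8887

0.8887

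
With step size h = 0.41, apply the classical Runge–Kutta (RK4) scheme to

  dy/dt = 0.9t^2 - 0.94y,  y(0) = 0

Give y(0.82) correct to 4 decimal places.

0.1380

RK4: k1 = f(t_n, y_n); k2 = f(t_n + h/2, y_n + (h/2)·k1); k3 = f(t_n + h/2, y_n + (h/2)·k2); k4 = f(t_n + h, y_n + h·k3); y_{n+1} = y_n + (h/6)·(k1 + 2k2 + 2k3 + k4).
t=0.000000, y=0.000000:
  k1 = f(0.000000, 0.000000) = 0.000000
  k2 = f(0.205000, 0.000000) = 0.037822
  k3 = f(0.205000, 0.007754) = 0.030534
  k4 = f(0.410000, 0.012519) = 0.139522
  y ← 0.000000 + (0.41/6)·(k1 + 2k2 + 2k3 + k4) = 0.018876
t=0.410000, y=0.018876:
  k1 = f(0.410000, 0.018876) = 0.133546
  k2 = f(0.615000, 0.046253) = 0.296925
  k3 = f(0.615000, 0.079746) = 0.265442
  k4 = f(0.820000, 0.127707) = 0.485115
  y ← 0.018876 + (0.41/6)·(k1 + 2k2 + 2k3 + k4) = 0.138008
y(0.82) ≈ 0.1380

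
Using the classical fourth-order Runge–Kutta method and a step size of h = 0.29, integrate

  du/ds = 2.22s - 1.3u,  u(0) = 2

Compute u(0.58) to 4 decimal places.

1.2361

RK4: k1 = f(s_n, u_n); k2 = f(s_n + h/2, u_n + (h/2)·k1); k3 = f(s_n + h/2, u_n + (h/2)·k2); k4 = f(s_n + h, u_n + h·k3); u_{n+1} = u_n + (h/6)·(k1 + 2k2 + 2k3 + k4).
s=0.000000, u=2.000000:
  k1 = f(0.000000, 2.000000) = -2.600000
  k2 = f(0.145000, 1.623000) = -1.788000
  k3 = f(0.145000, 1.740740) = -1.941062
  k4 = f(0.290000, 1.437092) = -1.224420
  u ← 2.000000 + (0.29/6)·(k1 + 2k2 + 2k3 + k4) = 1.454677
s=0.290000, u=1.454677:
  k1 = f(0.290000, 1.454677) = -1.247280
  k2 = f(0.435000, 1.273821) = -0.690268
  k3 = f(0.435000, 1.354588) = -0.795265
  k4 = f(0.580000, 1.224050) = -0.303665
  u ← 1.454677 + (0.29/6)·(k1 + 2k2 + 2k3 + k4) = 1.236113
u(0.58) ≈ 1.2361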